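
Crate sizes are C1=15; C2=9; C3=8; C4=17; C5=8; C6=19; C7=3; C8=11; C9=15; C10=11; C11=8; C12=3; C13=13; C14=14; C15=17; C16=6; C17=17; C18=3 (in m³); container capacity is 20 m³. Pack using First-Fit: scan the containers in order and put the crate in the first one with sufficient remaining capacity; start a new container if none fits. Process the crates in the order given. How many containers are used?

11 containers

C1 (15 m³) → container 1 (remaining 5 m³)
C2 (9 m³) → container 2 (remaining 11 m³)
C3 (8 m³) → container 2 (remaining 3 m³)
C4 (17 m³) → container 3 (remaining 3 m³)
C5 (8 m³) → container 4 (remaining 12 m³)
C6 (19 m³) → container 5 (remaining 1 m³)
C7 (3 m³) → container 1 (remaining 2 m³)
C8 (11 m³) → container 4 (remaining 1 m³)
C9 (15 m³) → container 6 (remaining 5 m³)
C10 (11 m³) → container 7 (remaining 9 m³)
C11 (8 m³) → container 7 (remaining 1 m³)
C12 (3 m³) → container 2 (remaining 0 m³)
C13 (13 m³) → container 8 (remaining 7 m³)
C14 (14 m³) → container 9 (remaining 6 m³)
C15 (17 m³) → container 10 (remaining 3 m³)
C16 (6 m³) → container 8 (remaining 1 m³)
C17 (17 m³) → container 11 (remaining 3 m³)
C18 (3 m³) → container 3 (remaining 0 m³)
Final containers: [15,3] [9,8,3] [17,3] [8,11] [19] [15] [11,8] [13,6] [14] [17] [17].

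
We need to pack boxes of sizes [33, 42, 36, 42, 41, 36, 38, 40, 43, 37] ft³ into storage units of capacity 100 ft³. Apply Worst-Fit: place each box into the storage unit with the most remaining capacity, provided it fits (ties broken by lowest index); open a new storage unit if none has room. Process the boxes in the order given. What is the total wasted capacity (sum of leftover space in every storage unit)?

33 ft³ → storage unit 1 (remaining 67 ft³)
42 ft³ → storage unit 1 (remaining 25 ft³)
36 ft³ → storage unit 2 (remaining 64 ft³)
42 ft³ → storage unit 2 (remaining 22 ft³)
41 ft³ → storage unit 3 (remaining 59 ft³)
36 ft³ → storage unit 3 (remaining 23 ft³)
38 ft³ → storage unit 4 (remaining 62 ft³)
40 ft³ → storage unit 4 (remaining 22 ft³)
43 ft³ → storage unit 5 (remaining 57 ft³)
37 ft³ → storage unit 5 (remaining 20 ft³)
5 storage units × 100 ft³ = 500 ft³; used 388 ft³; unused 112 ft³.

112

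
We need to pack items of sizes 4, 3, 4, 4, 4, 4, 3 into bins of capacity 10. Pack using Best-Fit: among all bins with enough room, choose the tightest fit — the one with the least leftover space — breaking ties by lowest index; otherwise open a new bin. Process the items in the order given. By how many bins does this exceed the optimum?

Best-Fit: [4,3,3] [4,4] [4,4] → 3 bins.
Total size 26; any packing needs at least ⌈26/10⌉ = 3 bins.
So 3 is already optimal.

0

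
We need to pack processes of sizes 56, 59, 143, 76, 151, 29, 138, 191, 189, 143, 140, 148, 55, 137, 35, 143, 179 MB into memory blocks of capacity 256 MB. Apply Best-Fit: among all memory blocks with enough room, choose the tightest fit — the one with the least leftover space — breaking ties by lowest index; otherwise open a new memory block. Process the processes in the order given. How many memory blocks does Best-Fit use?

56 MB → memory block 1 (remaining 200 MB)
59 MB → memory block 1 (remaining 141 MB)
143 MB → memory block 2 (remaining 113 MB)
76 MB → memory block 2 (remaining 37 MB)
151 MB → memory block 3 (remaining 105 MB)
29 MB → memory block 2 (remaining 8 MB)
138 MB → memory block 1 (remaining 3 MB)
191 MB → memory block 4 (remaining 65 MB)
189 MB → memory block 5 (remaining 67 MB)
143 MB → memory block 6 (remaining 113 MB)
140 MB → memory block 7 (remaining 116 MB)
148 MB → memory block 8 (remaining 108 MB)
55 MB → memory block 4 (remaining 10 MB)
137 MB → memory block 9 (remaining 119 MB)
35 MB → memory block 5 (remaining 32 MB)
143 MB → memory block 10 (remaining 113 MB)
179 MB → memory block 11 (remaining 77 MB)
Final memory blocks: [56,59,138] [143,76,29] [151] [191,55] [189,35] [143] [140] [148] [137] [143] [179].

11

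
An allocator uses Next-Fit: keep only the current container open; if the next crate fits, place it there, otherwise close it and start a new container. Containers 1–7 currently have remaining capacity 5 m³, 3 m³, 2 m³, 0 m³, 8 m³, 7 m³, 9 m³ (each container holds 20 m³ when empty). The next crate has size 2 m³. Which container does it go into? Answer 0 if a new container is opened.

Next-Fit only looks at container 7, which has 9 m³ free.
2 m³ fits there.

7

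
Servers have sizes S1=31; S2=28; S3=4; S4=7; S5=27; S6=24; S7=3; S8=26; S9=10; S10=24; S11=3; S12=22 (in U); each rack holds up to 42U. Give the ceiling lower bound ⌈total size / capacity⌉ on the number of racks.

5

Total size = 31 + 28 + 4 + 7 + 27 + 24 + 3 + 26 + 10 + 24 + 3 + 22 = 209U.
⌈209 / 42⌉ = 5.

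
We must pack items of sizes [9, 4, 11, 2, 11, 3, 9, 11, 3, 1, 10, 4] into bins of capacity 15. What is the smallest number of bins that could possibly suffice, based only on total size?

6 bins

Total size = 9 + 4 + 11 + 2 + 11 + 3 + 9 + 11 + 3 + 1 + 10 + 4 = 78.
⌈78 / 15⌉ = 6.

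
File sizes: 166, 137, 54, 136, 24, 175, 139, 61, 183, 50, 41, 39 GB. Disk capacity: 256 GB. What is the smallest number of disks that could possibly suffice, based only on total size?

Total size = 166 + 137 + 54 + 136 + 24 + 175 + 139 + 61 + 183 + 50 + 41 + 39 = 1205 GB.
⌈1205 / 256⌉ = 5.

5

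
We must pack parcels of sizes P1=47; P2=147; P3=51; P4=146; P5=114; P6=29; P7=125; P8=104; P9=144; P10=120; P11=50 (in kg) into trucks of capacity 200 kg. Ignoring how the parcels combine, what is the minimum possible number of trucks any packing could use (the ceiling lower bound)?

Total size = 47 + 147 + 51 + 146 + 114 + 29 + 125 + 104 + 144 + 120 + 50 = 1077 kg.
⌈1077 / 200⌉ = 6.

6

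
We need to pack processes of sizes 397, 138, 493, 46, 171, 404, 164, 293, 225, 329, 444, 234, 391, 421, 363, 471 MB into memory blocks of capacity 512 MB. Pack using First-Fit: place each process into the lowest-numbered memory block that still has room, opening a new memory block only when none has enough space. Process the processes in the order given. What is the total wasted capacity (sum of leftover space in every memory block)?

1160

397 MB → memory block 1 (remaining 115 MB)
138 MB → memory block 2 (remaining 374 MB)
493 MB → memory block 3 (remaining 19 MB)
46 MB → memory block 1 (remaining 69 MB)
171 MB → memory block 2 (remaining 203 MB)
404 MB → memory block 4 (remaining 108 MB)
164 MB → memory block 2 (remaining 39 MB)
293 MB → memory block 5 (remaining 219 MB)
225 MB → memory block 6 (remaining 287 MB)
329 MB → memory block 7 (remaining 183 MB)
444 MB → memory block 8 (remaining 68 MB)
234 MB → memory block 6 (remaining 53 MB)
391 MB → memory block 9 (remaining 121 MB)
421 MB → memory block 10 (remaining 91 MB)
363 MB → memory block 11 (remaining 149 MB)
471 MB → memory block 12 (remaining 41 MB)
12 memory blocks × 512 MB = 6144 MB; used 4984 MB; unused 1160 MB.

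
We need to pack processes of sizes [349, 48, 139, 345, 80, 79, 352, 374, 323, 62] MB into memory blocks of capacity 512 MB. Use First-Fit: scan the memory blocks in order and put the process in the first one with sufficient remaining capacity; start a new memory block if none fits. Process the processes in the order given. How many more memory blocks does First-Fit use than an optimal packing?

0

First-Fit: [349,48,80] [139,345] [79,352,62] [374] [323] → 5 memory blocks.
Total size 2151 MB; any packing needs at least ⌈2151/512⌉ = 5 memory blocks.
So 5 is already optimal.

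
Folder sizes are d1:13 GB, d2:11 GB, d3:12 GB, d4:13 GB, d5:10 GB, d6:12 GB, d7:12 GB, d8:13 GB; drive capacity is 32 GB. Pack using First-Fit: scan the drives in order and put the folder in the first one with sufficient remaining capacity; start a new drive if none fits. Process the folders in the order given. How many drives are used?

drive 1: place d1 (13 GB), 19 GB left
drive 1: place d2 (11 GB), 8 GB left
drive 2: place d3 (12 GB), 20 GB left
drive 2: place d4 (13 GB), 7 GB left
drive 3: place d5 (10 GB), 22 GB left
drive 3: place d6 (12 GB), 10 GB left
drive 4: place d7 (12 GB), 20 GB left
drive 4: place d8 (13 GB), 7 GB left

4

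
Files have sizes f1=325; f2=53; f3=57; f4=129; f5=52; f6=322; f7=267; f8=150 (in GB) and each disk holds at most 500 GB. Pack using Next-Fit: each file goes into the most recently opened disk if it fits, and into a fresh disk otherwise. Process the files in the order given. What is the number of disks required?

4 disks

disk 1: place f1 (325 GB), 175 GB left
disk 1: place f2 (53 GB), 122 GB left
disk 1: place f3 (57 GB), 65 GB left
disk 2: place f4 (129 GB), 371 GB left
disk 2: place f5 (52 GB), 319 GB left
disk 3: place f6 (322 GB), 178 GB left
disk 4: place f7 (267 GB), 233 GB left
disk 4: place f8 (150 GB), 83 GB left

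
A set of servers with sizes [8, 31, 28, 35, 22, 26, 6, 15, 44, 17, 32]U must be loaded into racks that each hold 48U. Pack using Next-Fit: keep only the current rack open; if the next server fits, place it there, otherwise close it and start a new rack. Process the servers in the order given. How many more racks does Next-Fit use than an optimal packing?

Next-Fit: [8,31] [28] [35] [22,26] [6,15] [44] [17] [32] → 8 racks.
Total size 264U; any packing needs at least ⌈264/48⌉ = 6 racks.
An optimal packing achieves that bound: [44] [35,8] [32,15] [31,17] [28,6] [26,22] → 6 racks.
Excess: 8 − 6 = 2.

2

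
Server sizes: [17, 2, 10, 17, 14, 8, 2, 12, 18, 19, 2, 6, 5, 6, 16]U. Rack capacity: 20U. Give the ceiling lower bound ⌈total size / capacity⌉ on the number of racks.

8 racks

Total size = 17 + 2 + 10 + 17 + 14 + 8 + 2 + 12 + 18 + 19 + 2 + 6 + 5 + 6 + 16 = 154U.
⌈154 / 20⌉ = 8.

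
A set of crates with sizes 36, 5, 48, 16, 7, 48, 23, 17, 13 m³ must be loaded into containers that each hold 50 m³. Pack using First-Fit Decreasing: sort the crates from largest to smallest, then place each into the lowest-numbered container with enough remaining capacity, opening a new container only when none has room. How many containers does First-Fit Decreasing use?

Sorted descending: 48, 48, 36, 23, 17, 16, 13, 7, 5.
container 1: place 48 m³, 2 m³ left
container 2: place 48 m³, 2 m³ left
container 3: place 36 m³, 14 m³ left
container 4: place 23 m³, 27 m³ left
container 4: place 17 m³, 10 m³ left
container 5: place 16 m³, 34 m³ left
container 3: place 13 m³, 1 m³ left
container 4: place 7 m³, 3 m³ left
container 5: place 5 m³, 29 m³ left

5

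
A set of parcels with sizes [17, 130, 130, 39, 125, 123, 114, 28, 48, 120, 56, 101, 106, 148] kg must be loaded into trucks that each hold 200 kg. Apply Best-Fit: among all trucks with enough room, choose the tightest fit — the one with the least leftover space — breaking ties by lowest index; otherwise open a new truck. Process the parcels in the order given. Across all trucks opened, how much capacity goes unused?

Put 17 kg in truck 1; 183 kg remain.
Put 130 kg in truck 1; 53 kg remain.
Put 130 kg in truck 2; 70 kg remain.
Put 39 kg in truck 1; 14 kg remain.
Put 125 kg in truck 3; 75 kg remain.
Put 123 kg in truck 4; 77 kg remain.
Put 114 kg in truck 5; 86 kg remain.
Put 28 kg in truck 2; 42 kg remain.
Put 48 kg in truck 3; 27 kg remain.
Put 120 kg in truck 6; 80 kg remain.
Put 56 kg in truck 4; 21 kg remain.
Put 101 kg in truck 7; 99 kg remain.
Put 106 kg in truck 8; 94 kg remain.
Put 148 kg in truck 9; 52 kg remain.
9 trucks × 200 kg = 1800 kg; used 1285 kg; unused 515 kg.

515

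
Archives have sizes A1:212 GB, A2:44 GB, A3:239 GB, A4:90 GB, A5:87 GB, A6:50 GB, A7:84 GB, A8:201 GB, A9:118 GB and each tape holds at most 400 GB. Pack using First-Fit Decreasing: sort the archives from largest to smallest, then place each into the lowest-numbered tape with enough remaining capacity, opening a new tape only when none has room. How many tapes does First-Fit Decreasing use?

3

Sorted descending: 239, 212, 201, 118, 90, 87, 84, 50, 44.
239 GB → tape 1 (remaining 161 GB)
212 GB → tape 2 (remaining 188 GB)
201 GB → tape 3 (remaining 199 GB)
118 GB → tape 1 (remaining 43 GB)
90 GB → tape 2 (remaining 98 GB)
87 GB → tape 2 (remaining 11 GB)
84 GB → tape 3 (remaining 115 GB)
50 GB → tape 3 (remaining 65 GB)
44 GB → tape 3 (remaining 21 GB)
Final tapes: [239,118] [212,90,87] [201,84,50,44].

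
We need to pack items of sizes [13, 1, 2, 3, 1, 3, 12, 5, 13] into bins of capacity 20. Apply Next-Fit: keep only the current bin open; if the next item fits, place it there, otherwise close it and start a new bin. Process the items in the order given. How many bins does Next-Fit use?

13 → bin 1 (remaining 7)
1 → bin 1 (remaining 6)
2 → bin 1 (remaining 4)
3 → bin 1 (remaining 1)
1 → bin 1 (remaining 0)
3 → bin 2 (remaining 17)
12 → bin 2 (remaining 5)
5 → bin 2 (remaining 0)
13 → bin 3 (remaining 7)
Final bins: [13,1,2,3,1] [3,12,5] [13].

3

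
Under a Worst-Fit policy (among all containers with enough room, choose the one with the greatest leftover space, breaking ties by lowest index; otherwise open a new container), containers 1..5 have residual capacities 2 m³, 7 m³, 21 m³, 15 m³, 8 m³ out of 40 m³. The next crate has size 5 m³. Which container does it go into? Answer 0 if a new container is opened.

3

Containers with room: container 2 (7 m³), container 3 (21 m³), container 4 (15 m³), container 5 (8 m³).
Most room is container 3 with 21 m³ free.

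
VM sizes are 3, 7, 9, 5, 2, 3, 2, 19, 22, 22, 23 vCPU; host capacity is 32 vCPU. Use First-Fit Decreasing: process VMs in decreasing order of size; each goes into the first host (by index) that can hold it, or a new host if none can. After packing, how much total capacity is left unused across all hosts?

Sorted descending: 23, 22, 22, 19, 9, 7, 5, 3, 3, 2, 2.
host 1: place 23 vCPU, 9 vCPU left
host 2: place 22 vCPU, 10 vCPU left
host 3: place 22 vCPU, 10 vCPU left
host 4: place 19 vCPU, 13 vCPU left
host 1: place 9 vCPU, 0 vCPU left
host 2: place 7 vCPU, 3 vCPU left
host 3: place 5 vCPU, 5 vCPU left
host 2: place 3 vCPU, 0 vCPU left
host 3: place 3 vCPU, 2 vCPU left
host 3: place 2 vCPU, 0 vCPU left
host 4: place 2 vCPU, 11 vCPU left
4 hosts × 32 vCPU = 128 vCPU; used 117 vCPU; unused 11 vCPU.

11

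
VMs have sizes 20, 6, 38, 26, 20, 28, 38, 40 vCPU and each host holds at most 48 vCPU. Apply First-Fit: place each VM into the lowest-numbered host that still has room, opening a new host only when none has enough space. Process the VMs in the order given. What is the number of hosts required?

6 hosts

20 vCPU → host 1 (remaining 28 vCPU)
6 vCPU → host 1 (remaining 22 vCPU)
38 vCPU → host 2 (remaining 10 vCPU)
26 vCPU → host 3 (remaining 22 vCPU)
20 vCPU → host 1 (remaining 2 vCPU)
28 vCPU → host 4 (remaining 20 vCPU)
38 vCPU → host 5 (remaining 10 vCPU)
40 vCPU → host 6 (remaining 8 vCPU)
Final hosts: [20,6,20] [38] [26] [28] [38] [40].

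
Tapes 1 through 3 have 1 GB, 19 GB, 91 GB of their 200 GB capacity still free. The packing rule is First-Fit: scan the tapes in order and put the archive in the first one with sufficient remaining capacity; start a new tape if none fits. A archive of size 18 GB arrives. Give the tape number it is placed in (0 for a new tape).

2

Tapes with room: tape 2 (19 GB), tape 3 (91 GB).
The first with room is tape 2.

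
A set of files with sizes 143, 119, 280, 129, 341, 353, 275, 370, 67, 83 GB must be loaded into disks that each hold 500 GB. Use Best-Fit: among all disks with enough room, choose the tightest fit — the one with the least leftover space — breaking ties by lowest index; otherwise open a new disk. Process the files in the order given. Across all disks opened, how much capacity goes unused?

143 GB → disk 1 (remaining 357 GB)
119 GB → disk 1 (remaining 238 GB)
280 GB → disk 2 (remaining 220 GB)
129 GB → disk 2 (remaining 91 GB)
341 GB → disk 3 (remaining 159 GB)
353 GB → disk 4 (remaining 147 GB)
275 GB → disk 5 (remaining 225 GB)
370 GB → disk 6 (remaining 130 GB)
67 GB → disk 2 (remaining 24 GB)
83 GB → disk 6 (remaining 47 GB)
6 disks × 500 GB = 3000 GB; used 2160 GB; unused 840 GB.

840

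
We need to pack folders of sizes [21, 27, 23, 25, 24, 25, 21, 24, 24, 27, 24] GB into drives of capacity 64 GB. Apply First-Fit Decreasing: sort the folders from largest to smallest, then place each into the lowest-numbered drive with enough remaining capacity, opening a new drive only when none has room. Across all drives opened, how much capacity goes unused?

119

Sorted descending: 27, 27, 25, 25, 24, 24, 24, 24, 23, 21, 21.
27 GB → drive 1 (remaining 37 GB)
27 GB → drive 1 (remaining 10 GB)
25 GB → drive 2 (remaining 39 GB)
25 GB → drive 2 (remaining 14 GB)
24 GB → drive 3 (remaining 40 GB)
24 GB → drive 3 (remaining 16 GB)
24 GB → drive 4 (remaining 40 GB)
24 GB → drive 4 (remaining 16 GB)
23 GB → drive 5 (remaining 41 GB)
21 GB → drive 5 (remaining 20 GB)
21 GB → drive 6 (remaining 43 GB)
6 drives × 64 GB = 384 GB; used 265 GB; unused 119 GB.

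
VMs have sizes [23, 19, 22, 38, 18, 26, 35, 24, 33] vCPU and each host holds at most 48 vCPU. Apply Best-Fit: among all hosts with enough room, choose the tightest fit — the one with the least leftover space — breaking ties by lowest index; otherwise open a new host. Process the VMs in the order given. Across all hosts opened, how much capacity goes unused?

host 1: place 23 vCPU, 25 vCPU left
host 1: place 19 vCPU, 6 vCPU left
host 2: place 22 vCPU, 26 vCPU left
host 3: place 38 vCPU, 10 vCPU left
host 2: place 18 vCPU, 8 vCPU left
host 4: place 26 vCPU, 22 vCPU left
host 5: place 35 vCPU, 13 vCPU left
host 6: place 24 vCPU, 24 vCPU left
host 7: place 33 vCPU, 15 vCPU left
7 hosts × 48 vCPU = 336 vCPU; used 238 vCPU; unused 98 vCPU.

98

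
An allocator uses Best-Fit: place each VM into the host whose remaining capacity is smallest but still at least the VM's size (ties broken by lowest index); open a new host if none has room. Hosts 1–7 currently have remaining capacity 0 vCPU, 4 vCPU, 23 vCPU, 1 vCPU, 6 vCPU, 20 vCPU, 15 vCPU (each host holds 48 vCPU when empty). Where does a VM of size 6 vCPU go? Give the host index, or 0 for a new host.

Hosts with room: host 3 (23 vCPU), host 5 (6 vCPU), host 6 (20 vCPU), host 7 (15 vCPU).
Tightest fit is host 5 with 6 vCPU free.

5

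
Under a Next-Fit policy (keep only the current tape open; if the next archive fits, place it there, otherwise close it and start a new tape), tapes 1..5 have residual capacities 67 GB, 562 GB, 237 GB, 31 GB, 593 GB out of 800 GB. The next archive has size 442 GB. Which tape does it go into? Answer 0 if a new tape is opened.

5

Next-Fit only looks at tape 5, which has 593 GB free.
442 GB fits there.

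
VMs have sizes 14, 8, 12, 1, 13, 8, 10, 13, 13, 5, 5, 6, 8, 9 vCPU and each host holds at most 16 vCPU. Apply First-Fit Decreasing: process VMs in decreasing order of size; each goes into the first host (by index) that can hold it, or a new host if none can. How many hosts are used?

9 hosts

Sorted descending: 14, 13, 13, 13, 12, 10, 9, 8, 8, 8, 6, 5, 5, 1.
Put 14 vCPU in host 1; 2 vCPU remain.
Put 13 vCPU in host 2; 3 vCPU remain.
Put 13 vCPU in host 3; 3 vCPU remain.
Put 13 vCPU in host 4; 3 vCPU remain.
Put 12 vCPU in host 5; 4 vCPU remain.
Put 10 vCPU in host 6; 6 vCPU remain.
Put 9 vCPU in host 7; 7 vCPU remain.
Put 8 vCPU in host 8; 8 vCPU remain.
Put 8 vCPU in host 8; 0 vCPU remain.
Put 8 vCPU in host 9; 8 vCPU remain.
Put 6 vCPU in host 6; 0 vCPU remain.
Put 5 vCPU in host 7; 2 vCPU remain.
Put 5 vCPU in host 9; 3 vCPU remain.
Put 1 vCPU in host 1; 1 vCPU remain.
Final hosts: [14,1] [13] [13] [13] [12] [10,6] [9,5] [8,8] [8,5].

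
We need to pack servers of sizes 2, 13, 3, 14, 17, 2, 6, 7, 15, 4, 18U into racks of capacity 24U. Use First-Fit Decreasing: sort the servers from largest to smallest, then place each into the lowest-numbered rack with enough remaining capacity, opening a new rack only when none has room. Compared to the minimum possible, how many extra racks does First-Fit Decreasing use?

First-Fit Decreasing: [18,6] [17,7] [15,4,3,2] [14,2] [13] → 5 racks.
Total size 101U; any packing needs at least ⌈101/24⌉ = 5 racks.
So 5 is already optimal.

0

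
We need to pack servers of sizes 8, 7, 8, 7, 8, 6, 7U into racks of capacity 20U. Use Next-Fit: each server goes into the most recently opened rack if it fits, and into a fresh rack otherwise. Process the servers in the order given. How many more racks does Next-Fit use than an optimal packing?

1

Next-Fit: [8,7] [8,7] [8,6] [7] → 4 racks.
Total size 51U; any packing needs at least ⌈51/20⌉ = 3 racks.
An optimal packing achieves that bound: [8,8] [8,7] [7,7,6] → 3 racks.
Excess: 4 − 3 = 1.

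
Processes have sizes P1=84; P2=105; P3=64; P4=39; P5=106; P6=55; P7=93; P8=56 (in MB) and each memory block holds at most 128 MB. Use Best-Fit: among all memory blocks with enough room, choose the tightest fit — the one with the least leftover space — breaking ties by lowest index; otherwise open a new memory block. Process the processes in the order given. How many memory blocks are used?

6 memory blocks

P1 (84 MB) → memory block 1 (remaining 44 MB)
P2 (105 MB) → memory block 2 (remaining 23 MB)
P3 (64 MB) → memory block 3 (remaining 64 MB)
P4 (39 MB) → memory block 1 (remaining 5 MB)
P5 (106 MB) → memory block 4 (remaining 22 MB)
P6 (55 MB) → memory block 3 (remaining 9 MB)
P7 (93 MB) → memory block 5 (remaining 35 MB)
P8 (56 MB) → memory block 6 (remaining 72 MB)
Final memory blocks: [84,39] [105] [64,55] [106] [93] [56].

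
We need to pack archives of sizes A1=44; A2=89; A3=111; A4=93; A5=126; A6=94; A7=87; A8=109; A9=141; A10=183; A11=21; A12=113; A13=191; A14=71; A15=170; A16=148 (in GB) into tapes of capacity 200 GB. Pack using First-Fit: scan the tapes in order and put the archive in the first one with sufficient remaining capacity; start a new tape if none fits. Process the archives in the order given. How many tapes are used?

tape 1: place A1 (44 GB), 156 GB left
tape 1: place A2 (89 GB), 67 GB left
tape 2: place A3 (111 GB), 89 GB left
tape 3: place A4 (93 GB), 107 GB left
tape 4: place A5 (126 GB), 74 GB left
tape 3: place A6 (94 GB), 13 GB left
tape 2: place A7 (87 GB), 2 GB left
tape 5: place A8 (109 GB), 91 GB left
tape 6: place A9 (141 GB), 59 GB left
tape 7: place A10 (183 GB), 17 GB left
tape 1: place A11 (21 GB), 46 GB left
tape 8: place A12 (113 GB), 87 GB left
tape 9: place A13 (191 GB), 9 GB left
tape 4: place A14 (71 GB), 3 GB left
tape 10: place A15 (170 GB), 30 GB left
tape 11: place A16 (148 GB), 52 GB left
Final tapes: [44,89,21] [111,87] [93,94] [126,71] [109] [141] [183] [113] [191] [170] [148].

11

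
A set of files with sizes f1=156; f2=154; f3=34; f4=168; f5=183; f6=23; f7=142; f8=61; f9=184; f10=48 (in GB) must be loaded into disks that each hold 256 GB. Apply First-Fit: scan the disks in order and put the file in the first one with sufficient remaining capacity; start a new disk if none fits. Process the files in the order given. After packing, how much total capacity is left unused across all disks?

Put f1 (156 GB) in disk 1; 100 GB remain.
Put f2 (154 GB) in disk 2; 102 GB remain.
Put f3 (34 GB) in disk 1; 66 GB remain.
Put f4 (168 GB) in disk 3; 88 GB remain.
Put f5 (183 GB) in disk 4; 73 GB remain.
Put f6 (23 GB) in disk 1; 43 GB remain.
Put f7 (142 GB) in disk 5; 114 GB remain.
Put f8 (61 GB) in disk 2; 41 GB remain.
Put f9 (184 GB) in disk 6; 72 GB remain.
Put f10 (48 GB) in disk 3; 40 GB remain.
6 disks × 256 GB = 1536 GB; used 1153 GB; unused 383 GB.

383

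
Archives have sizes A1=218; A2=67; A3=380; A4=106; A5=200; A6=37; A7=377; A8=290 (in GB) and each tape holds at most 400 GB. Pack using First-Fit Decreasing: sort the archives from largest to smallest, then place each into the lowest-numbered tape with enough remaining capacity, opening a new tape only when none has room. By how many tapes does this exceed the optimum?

First-Fit Decreasing: [380] [377] [290,106] [218,67,37] [200] → 5 tapes.
Total size 1675 GB; any packing needs at least ⌈1675/400⌉ = 5 tapes.
So 5 is already optimal.

0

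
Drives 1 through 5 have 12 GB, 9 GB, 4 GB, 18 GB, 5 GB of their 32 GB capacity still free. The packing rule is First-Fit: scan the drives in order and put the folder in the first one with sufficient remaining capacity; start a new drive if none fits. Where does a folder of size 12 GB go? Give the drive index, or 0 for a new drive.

1

Drives with room: drive 1 (12 GB), drive 4 (18 GB).
The first with room is drive 1.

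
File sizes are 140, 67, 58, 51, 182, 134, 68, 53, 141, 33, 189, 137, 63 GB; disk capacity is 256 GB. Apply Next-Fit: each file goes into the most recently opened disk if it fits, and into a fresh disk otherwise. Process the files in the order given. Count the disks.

Put 140 GB in disk 1; 116 GB remain.
Put 67 GB in disk 1; 49 GB remain.
Put 58 GB in disk 2; 198 GB remain.
Put 51 GB in disk 2; 147 GB remain.
Put 182 GB in disk 3; 74 GB remain.
Put 134 GB in disk 4; 122 GB remain.
Put 68 GB in disk 4; 54 GB remain.
Put 53 GB in disk 4; 1 GB remain.
Put 141 GB in disk 5; 115 GB remain.
Put 33 GB in disk 5; 82 GB remain.
Put 189 GB in disk 6; 67 GB remain.
Put 137 GB in disk 7; 119 GB remain.
Put 63 GB in disk 7; 56 GB remain.

7 disks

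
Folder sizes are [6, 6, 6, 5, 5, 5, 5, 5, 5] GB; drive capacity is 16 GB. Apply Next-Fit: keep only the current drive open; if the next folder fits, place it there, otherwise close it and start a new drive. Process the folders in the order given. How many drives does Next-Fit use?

4

drive 1: place 6 GB, 10 GB left
drive 1: place 6 GB, 4 GB left
drive 2: place 6 GB, 10 GB left
drive 2: place 5 GB, 5 GB left
drive 2: place 5 GB, 0 GB left
drive 3: place 5 GB, 11 GB left
drive 3: place 5 GB, 6 GB left
drive 3: place 5 GB, 1 GB left
drive 4: place 5 GB, 11 GB left
Final drives: [6,6] [6,5,5] [5,5,5] [5].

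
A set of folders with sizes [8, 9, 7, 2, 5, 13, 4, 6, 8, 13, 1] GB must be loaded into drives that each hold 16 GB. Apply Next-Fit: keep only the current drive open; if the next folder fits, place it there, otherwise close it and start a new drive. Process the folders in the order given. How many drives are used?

7 drives

drive 1: place 8 GB, 8 GB left
drive 2: place 9 GB, 7 GB left
drive 2: place 7 GB, 0 GB left
drive 3: place 2 GB, 14 GB left
drive 3: place 5 GB, 9 GB left
drive 4: place 13 GB, 3 GB left
drive 5: place 4 GB, 12 GB left
drive 5: place 6 GB, 6 GB left
drive 6: place 8 GB, 8 GB left
drive 7: place 13 GB, 3 GB left
drive 7: place 1 GB, 2 GB left
Final drives: [8] [9,7] [2,5] [13] [4,6] [8] [13,1].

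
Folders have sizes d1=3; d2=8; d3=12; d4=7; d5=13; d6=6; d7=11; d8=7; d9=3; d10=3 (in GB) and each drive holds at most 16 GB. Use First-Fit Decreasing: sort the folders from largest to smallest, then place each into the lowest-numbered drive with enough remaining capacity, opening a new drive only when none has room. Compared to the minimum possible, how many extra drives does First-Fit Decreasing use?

First-Fit Decreasing: [13,3] [12,3] [11,3] [8,7] [7,6] → 5 drives.
Total size 73 GB; any packing needs at least ⌈73/16⌉ = 5 drives.
So 5 is already optimal.

0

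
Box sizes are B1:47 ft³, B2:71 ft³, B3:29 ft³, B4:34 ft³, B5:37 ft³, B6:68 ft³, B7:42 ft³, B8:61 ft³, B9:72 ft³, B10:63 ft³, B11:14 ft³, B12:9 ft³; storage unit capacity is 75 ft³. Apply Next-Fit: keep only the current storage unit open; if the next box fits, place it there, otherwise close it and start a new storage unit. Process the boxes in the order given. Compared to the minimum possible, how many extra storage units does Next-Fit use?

2

Next-Fit: [47] [71] [29,34] [37] [68] [42] [61] [72] [63] [14,9] → 10 storage units.
Total size 547 ft³; any packing needs at least ⌈547/75⌉ = 8 storage units.
An optimal packing achieves that bound: [72] [71] [68] [63,9] [61,14] [47] [42,29] [37,34] → 8 storage units.
Excess: 10 − 8 = 2.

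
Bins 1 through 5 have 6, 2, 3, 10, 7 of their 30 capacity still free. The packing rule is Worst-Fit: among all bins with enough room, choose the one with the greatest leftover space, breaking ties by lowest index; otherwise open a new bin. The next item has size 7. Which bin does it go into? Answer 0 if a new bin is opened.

4

Bins with room: bin 4 (10), bin 5 (7).
Most room is bin 4 with 10 free.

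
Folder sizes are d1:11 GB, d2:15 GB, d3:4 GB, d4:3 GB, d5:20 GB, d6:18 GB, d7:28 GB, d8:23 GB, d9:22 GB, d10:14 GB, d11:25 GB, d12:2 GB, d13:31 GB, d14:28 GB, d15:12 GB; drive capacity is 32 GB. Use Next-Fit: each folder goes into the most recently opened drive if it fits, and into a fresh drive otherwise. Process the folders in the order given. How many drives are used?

11

drive 1: place d1 (11 GB), 21 GB left
drive 1: place d2 (15 GB), 6 GB left
drive 1: place d3 (4 GB), 2 GB left
drive 2: place d4 (3 GB), 29 GB left
drive 2: place d5 (20 GB), 9 GB left
drive 3: place d6 (18 GB), 14 GB left
drive 4: place d7 (28 GB), 4 GB left
drive 5: place d8 (23 GB), 9 GB left
drive 6: place d9 (22 GB), 10 GB left
drive 7: place d10 (14 GB), 18 GB left
drive 8: place d11 (25 GB), 7 GB left
drive 8: place d12 (2 GB), 5 GB left
drive 9: place d13 (31 GB), 1 GB left
drive 10: place d14 (28 GB), 4 GB left
drive 11: place d15 (12 GB), 20 GB left
Final drives: [11,15,4] [3,20] [18] [28] [23] [22] [14] [25,2] [31] [28] [12].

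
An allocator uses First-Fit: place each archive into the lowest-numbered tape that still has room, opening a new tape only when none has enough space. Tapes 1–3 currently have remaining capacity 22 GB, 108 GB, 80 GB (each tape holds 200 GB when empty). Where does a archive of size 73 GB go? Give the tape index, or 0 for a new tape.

Tapes with room: tape 2 (108 GB), tape 3 (80 GB).
The first with room is tape 2.

2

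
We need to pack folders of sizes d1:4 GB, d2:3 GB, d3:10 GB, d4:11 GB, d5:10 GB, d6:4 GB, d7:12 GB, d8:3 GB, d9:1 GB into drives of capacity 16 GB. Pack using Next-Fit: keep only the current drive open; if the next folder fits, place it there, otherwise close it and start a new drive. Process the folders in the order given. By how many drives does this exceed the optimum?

Next-Fit: [4,3] [10] [11] [10,4] [12,3,1] → 5 drives.
Total size 58 GB; any packing needs at least ⌈58/16⌉ = 4 drives.
An optimal packing achieves that bound: [12,4] [11,4,1] [10,3,3] [10] → 4 drives.
Excess: 5 − 4 = 1.

1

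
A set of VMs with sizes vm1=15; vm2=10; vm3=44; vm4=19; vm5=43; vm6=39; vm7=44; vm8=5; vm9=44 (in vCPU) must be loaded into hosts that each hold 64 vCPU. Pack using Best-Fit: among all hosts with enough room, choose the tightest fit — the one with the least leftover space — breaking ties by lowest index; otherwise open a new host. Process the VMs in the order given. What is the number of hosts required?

vm1 (15 vCPU) → host 1 (remaining 49 vCPU)
vm2 (10 vCPU) → host 1 (remaining 39 vCPU)
vm3 (44 vCPU) → host 2 (remaining 20 vCPU)
vm4 (19 vCPU) → host 2 (remaining 1 vCPU)
vm5 (43 vCPU) → host 3 (remaining 21 vCPU)
vm6 (39 vCPU) → host 1 (remaining 0 vCPU)
vm7 (44 vCPU) → host 4 (remaining 20 vCPU)
vm8 (5 vCPU) → host 4 (remaining 15 vCPU)
vm9 (44 vCPU) → host 5 (remaining 20 vCPU)
Final hosts: [15,10,39] [44,19] [43] [44,5] [44].

5 hosts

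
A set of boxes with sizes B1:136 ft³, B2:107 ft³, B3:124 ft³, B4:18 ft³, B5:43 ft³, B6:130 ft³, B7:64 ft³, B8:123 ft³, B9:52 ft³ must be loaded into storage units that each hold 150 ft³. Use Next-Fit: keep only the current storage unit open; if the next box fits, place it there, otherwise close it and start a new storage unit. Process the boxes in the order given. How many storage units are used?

8

Put B1 (136 ft³) in storage unit 1; 14 ft³ remain.
Put B2 (107 ft³) in storage unit 2; 43 ft³ remain.
Put B3 (124 ft³) in storage unit 3; 26 ft³ remain.
Put B4 (18 ft³) in storage unit 3; 8 ft³ remain.
Put B5 (43 ft³) in storage unit 4; 107 ft³ remain.
Put B6 (130 ft³) in storage unit 5; 20 ft³ remain.
Put B7 (64 ft³) in storage unit 6; 86 ft³ remain.
Put B8 (123 ft³) in storage unit 7; 27 ft³ remain.
Put B9 (52 ft³) in storage unit 8; 98 ft³ remain.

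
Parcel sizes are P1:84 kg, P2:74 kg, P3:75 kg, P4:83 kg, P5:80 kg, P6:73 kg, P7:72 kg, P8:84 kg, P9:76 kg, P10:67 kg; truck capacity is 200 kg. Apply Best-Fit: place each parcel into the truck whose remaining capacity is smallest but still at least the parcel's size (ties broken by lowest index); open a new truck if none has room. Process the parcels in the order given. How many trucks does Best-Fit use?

truck 1: place P1 (84 kg), 116 kg left
truck 1: place P2 (74 kg), 42 kg left
truck 2: place P3 (75 kg), 125 kg left
truck 2: place P4 (83 kg), 42 kg left
truck 3: place P5 (80 kg), 120 kg left
truck 3: place P6 (73 kg), 47 kg left
truck 4: place P7 (72 kg), 128 kg left
truck 4: place P8 (84 kg), 44 kg left
truck 5: place P9 (76 kg), 124 kg left
truck 5: place P10 (67 kg), 57 kg left
Final trucks: [84,74] [75,83] [80,73] [72,84] [76,67].

5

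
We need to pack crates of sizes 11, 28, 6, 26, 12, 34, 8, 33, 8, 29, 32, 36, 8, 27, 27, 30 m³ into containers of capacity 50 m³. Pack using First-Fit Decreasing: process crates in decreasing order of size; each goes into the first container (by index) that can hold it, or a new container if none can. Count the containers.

10

Sorted descending: 36, 34, 33, 32, 30, 29, 28, 27, 27, 26, 12, 11, 8, 8, 8, 6.
container 1: place 36 m³, 14 m³ left
container 2: place 34 m³, 16 m³ left
container 3: place 33 m³, 17 m³ left
container 4: place 32 m³, 18 m³ left
container 5: place 30 m³, 20 m³ left
container 6: place 29 m³, 21 m³ left
container 7: place 28 m³, 22 m³ left
container 8: place 27 m³, 23 m³ left
container 9: place 27 m³, 23 m³ left
container 10: place 26 m³, 24 m³ left
container 1: place 12 m³, 2 m³ left
container 2: place 11 m³, 5 m³ left
container 3: place 8 m³, 9 m³ left
container 3: place 8 m³, 1 m³ left
container 4: place 8 m³, 10 m³ left
container 4: place 6 m³, 4 m³ left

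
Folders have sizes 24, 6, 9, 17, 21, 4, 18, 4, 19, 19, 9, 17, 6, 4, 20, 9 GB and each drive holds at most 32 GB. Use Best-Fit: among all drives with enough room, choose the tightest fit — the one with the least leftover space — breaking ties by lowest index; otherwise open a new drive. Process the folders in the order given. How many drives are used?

Put 24 GB in drive 1; 8 GB remain.
Put 6 GB in drive 1; 2 GB remain.
Put 9 GB in drive 2; 23 GB remain.
Put 17 GB in drive 2; 6 GB remain.
Put 21 GB in drive 3; 11 GB remain.
Put 4 GB in drive 2; 2 GB remain.
Put 18 GB in drive 4; 14 GB remain.
Put 4 GB in drive 3; 7 GB remain.
Put 19 GB in drive 5; 13 GB remain.
Put 19 GB in drive 6; 13 GB remain.
Put 9 GB in drive 5; 4 GB remain.
Put 17 GB in drive 7; 15 GB remain.
Put 6 GB in drive 3; 1 GB remain.
Put 4 GB in drive 5; 0 GB remain.
Put 20 GB in drive 8; 12 GB remain.
Put 9 GB in drive 8; 3 GB remain.
Final drives: [24,6] [9,17,4] [21,4,6] [18] [19,9,4] [19] [17] [20,9].

8 drives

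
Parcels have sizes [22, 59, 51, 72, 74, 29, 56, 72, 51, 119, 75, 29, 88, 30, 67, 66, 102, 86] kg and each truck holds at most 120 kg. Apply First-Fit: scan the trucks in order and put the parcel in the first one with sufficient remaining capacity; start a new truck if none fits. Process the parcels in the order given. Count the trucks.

12 trucks

Put 22 kg in truck 1; 98 kg remain.
Put 59 kg in truck 1; 39 kg remain.
Put 51 kg in truck 2; 69 kg remain.
Put 72 kg in truck 3; 48 kg remain.
Put 74 kg in truck 4; 46 kg remain.
Put 29 kg in truck 1; 10 kg remain.
Put 56 kg in truck 2; 13 kg remain.
Put 72 kg in truck 5; 48 kg remain.
Put 51 kg in truck 6; 69 kg remain.
Put 119 kg in truck 7; 1 kg remain.
Put 75 kg in truck 8; 45 kg remain.
Put 29 kg in truck 3; 19 kg remain.
Put 88 kg in truck 9; 32 kg remain.
Put 30 kg in truck 4; 16 kg remain.
Put 67 kg in truck 6; 2 kg remain.
Put 66 kg in truck 10; 54 kg remain.
Put 102 kg in truck 11; 18 kg remain.
Put 86 kg in truck 12; 34 kg remain.
Final trucks: [22,59,29] [51,56] [72,29] [74,30] [72] [51,67] [119] [75] [88] [66] [102] [86].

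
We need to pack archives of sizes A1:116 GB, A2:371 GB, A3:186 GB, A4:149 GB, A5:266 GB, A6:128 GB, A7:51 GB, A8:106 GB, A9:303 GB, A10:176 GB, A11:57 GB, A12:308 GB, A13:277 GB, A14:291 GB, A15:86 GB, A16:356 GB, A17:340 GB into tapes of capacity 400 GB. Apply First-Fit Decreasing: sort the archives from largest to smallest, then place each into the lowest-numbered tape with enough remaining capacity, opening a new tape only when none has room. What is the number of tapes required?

Sorted descending: 371, 356, 340, 308, 303, 291, 277, 266, 186, 176, 149, 128, 116, 106, 86, 57, 51.
Put 371 GB in tape 1; 29 GB remain.
Put 356 GB in tape 2; 44 GB remain.
Put 340 GB in tape 3; 60 GB remain.
Put 308 GB in tape 4; 92 GB remain.
Put 303 GB in tape 5; 97 GB remain.
Put 291 GB in tape 6; 109 GB remain.
Put 277 GB in tape 7; 123 GB remain.
Put 266 GB in tape 8; 134 GB remain.
Put 186 GB in tape 9; 214 GB remain.
Put 176 GB in tape 9; 38 GB remain.
Put 149 GB in tape 10; 251 GB remain.
Put 128 GB in tape 8; 6 GB remain.
Put 116 GB in tape 7; 7 GB remain.
Put 106 GB in tape 6; 3 GB remain.
Put 86 GB in tape 4; 6 GB remain.
Put 57 GB in tape 3; 3 GB remain.
Put 51 GB in tape 5; 46 GB remain.
Final tapes: [371] [356] [340,57] [308,86] [303,51] [291,106] [277,116] [266,128] [186,176] [149].

10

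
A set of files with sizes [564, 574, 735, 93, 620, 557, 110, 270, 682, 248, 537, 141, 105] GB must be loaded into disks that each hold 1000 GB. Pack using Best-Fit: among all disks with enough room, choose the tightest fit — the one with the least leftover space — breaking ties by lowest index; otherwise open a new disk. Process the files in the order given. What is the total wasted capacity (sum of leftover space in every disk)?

1764

Put 564 GB in disk 1; 436 GB remain.
Put 574 GB in disk 2; 426 GB remain.
Put 735 GB in disk 3; 265 GB remain.
Put 93 GB in disk 3; 172 GB remain.
Put 620 GB in disk 4; 380 GB remain.
Put 557 GB in disk 5; 443 GB remain.
Put 110 GB in disk 3; 62 GB remain.
Put 270 GB in disk 4; 110 GB remain.
Put 682 GB in disk 6; 318 GB remain.
Put 248 GB in disk 6; 70 GB remain.
Put 537 GB in disk 7; 463 GB remain.
Put 141 GB in disk 2; 285 GB remain.
Put 105 GB in disk 4; 5 GB remain.
7 disks × 1000 GB = 7000 GB; used 5236 GB; unused 1764 GB.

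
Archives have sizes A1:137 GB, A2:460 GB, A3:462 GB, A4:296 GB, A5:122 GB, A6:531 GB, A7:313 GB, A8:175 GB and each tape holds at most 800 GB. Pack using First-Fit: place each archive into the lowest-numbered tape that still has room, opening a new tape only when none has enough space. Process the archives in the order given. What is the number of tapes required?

4

A1 (137 GB) → tape 1 (remaining 663 GB)
A2 (460 GB) → tape 1 (remaining 203 GB)
A3 (462 GB) → tape 2 (remaining 338 GB)
A4 (296 GB) → tape 2 (remaining 42 GB)
A5 (122 GB) → tape 1 (remaining 81 GB)
A6 (531 GB) → tape 3 (remaining 269 GB)
A7 (313 GB) → tape 4 (remaining 487 GB)
A8 (175 GB) → tape 3 (remaining 94 GB)
Final tapes: [137,460,122] [462,296] [531,175] [313].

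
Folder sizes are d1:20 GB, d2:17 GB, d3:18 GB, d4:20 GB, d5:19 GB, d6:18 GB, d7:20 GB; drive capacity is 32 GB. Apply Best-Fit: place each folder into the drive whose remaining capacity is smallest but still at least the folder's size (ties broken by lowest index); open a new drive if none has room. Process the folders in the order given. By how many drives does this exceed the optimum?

0

Best-Fit: [20] [17] [18] [20] [19] [18] [20] → 7 drives.
7 folders exceed 16 GB (half the capacity), and no two of those can share a drive, so at least 7 drives are needed.
So 7 is already optimal.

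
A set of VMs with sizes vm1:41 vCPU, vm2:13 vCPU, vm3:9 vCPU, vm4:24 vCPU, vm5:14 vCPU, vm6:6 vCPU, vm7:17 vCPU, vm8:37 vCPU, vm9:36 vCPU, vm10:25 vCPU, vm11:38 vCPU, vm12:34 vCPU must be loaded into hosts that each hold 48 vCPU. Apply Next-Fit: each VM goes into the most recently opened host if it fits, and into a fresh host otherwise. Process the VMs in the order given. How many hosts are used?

host 1: place vm1 (41 vCPU), 7 vCPU left
host 2: place vm2 (13 vCPU), 35 vCPU left
host 2: place vm3 (9 vCPU), 26 vCPU left
host 2: place vm4 (24 vCPU), 2 vCPU left
host 3: place vm5 (14 vCPU), 34 vCPU left
host 3: place vm6 (6 vCPU), 28 vCPU left
host 3: place vm7 (17 vCPU), 11 vCPU left
host 4: place vm8 (37 vCPU), 11 vCPU left
host 5: place vm9 (36 vCPU), 12 vCPU left
host 6: place vm10 (25 vCPU), 23 vCPU left
host 7: place vm11 (38 vCPU), 10 vCPU left
host 8: place vm12 (34 vCPU), 14 vCPU left
Final hosts: [41] [13,9,24] [14,6,17] [37] [36] [25] [38] [34].

8 hosts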